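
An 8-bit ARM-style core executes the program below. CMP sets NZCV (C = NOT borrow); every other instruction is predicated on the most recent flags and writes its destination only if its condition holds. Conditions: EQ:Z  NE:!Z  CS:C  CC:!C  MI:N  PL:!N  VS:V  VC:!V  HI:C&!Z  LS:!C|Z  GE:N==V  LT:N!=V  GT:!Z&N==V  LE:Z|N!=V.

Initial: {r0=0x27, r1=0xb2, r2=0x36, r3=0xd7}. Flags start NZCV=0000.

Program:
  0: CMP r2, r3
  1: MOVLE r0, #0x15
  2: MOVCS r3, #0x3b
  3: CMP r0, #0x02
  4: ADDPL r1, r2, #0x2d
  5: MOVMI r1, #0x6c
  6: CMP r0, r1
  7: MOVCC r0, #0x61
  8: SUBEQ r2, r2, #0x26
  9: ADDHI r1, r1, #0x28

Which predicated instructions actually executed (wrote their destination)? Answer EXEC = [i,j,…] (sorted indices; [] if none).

EXEC = [4,7]

0: ✓ CMP  NZCV=0000
1: · MOVLE
2: · MOVCS
3: ✓ CMP  NZCV=0010
4: ✓ ADDPL  r1←0x63
5: · MOVMI
6: ✓ CMP  NZCV=1000
7: ✓ MOVCC  r0←0x61
8: · SUBEQ
9: · ADDHI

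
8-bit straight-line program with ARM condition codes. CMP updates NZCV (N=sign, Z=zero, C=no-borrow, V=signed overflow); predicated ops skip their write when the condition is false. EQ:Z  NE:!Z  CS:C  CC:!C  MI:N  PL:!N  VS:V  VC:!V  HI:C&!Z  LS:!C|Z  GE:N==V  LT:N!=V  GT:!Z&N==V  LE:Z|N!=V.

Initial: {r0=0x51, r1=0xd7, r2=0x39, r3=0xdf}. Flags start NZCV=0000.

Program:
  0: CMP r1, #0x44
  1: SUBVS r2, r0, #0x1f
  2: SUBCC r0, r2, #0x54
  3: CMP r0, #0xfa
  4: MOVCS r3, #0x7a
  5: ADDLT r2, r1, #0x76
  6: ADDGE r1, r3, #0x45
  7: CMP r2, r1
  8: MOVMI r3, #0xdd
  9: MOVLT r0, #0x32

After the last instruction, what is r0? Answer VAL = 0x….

[0] flags=1010 → (cmp)
[1] flags=1010 VS?F → skip
[2] flags=1010 CC?F → skip
[3] flags=0000 → (cmp)
[4] flags=0000 CS?F → skip
[5] flags=0000 LT?F → skip
[6] flags=0000 GE?T → r1=0x24
[7] flags=0010 → (cmp)
[8] flags=0010 MI?F → skip
[9] flags=0010 LT?F → skip

VAL = 0x51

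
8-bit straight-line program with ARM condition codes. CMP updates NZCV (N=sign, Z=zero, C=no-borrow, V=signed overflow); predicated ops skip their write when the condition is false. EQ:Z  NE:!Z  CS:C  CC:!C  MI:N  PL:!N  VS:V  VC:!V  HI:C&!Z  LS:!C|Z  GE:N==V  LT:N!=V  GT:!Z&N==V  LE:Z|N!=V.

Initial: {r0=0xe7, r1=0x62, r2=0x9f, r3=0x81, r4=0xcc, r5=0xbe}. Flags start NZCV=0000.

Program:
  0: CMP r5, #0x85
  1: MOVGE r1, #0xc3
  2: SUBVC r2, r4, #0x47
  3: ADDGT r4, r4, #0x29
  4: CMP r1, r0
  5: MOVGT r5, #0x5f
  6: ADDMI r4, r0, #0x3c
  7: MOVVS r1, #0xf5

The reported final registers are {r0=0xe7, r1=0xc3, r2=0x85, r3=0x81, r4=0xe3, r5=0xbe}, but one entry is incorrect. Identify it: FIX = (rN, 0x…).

[0] flags=0010 → (cmp)
[1] flags=0010 GE?T → r1=0xc3
[2] flags=0010 VC?T → r2=0x85
[3] flags=0010 GT?T → r4=0xf5
[4] flags=1000 → (cmp)
[5] flags=1000 GT?F → skip
[6] flags=1000 MI?T → r4=0x23
[7] flags=1000 VS?F → skip

FIX = (r4, 0x23)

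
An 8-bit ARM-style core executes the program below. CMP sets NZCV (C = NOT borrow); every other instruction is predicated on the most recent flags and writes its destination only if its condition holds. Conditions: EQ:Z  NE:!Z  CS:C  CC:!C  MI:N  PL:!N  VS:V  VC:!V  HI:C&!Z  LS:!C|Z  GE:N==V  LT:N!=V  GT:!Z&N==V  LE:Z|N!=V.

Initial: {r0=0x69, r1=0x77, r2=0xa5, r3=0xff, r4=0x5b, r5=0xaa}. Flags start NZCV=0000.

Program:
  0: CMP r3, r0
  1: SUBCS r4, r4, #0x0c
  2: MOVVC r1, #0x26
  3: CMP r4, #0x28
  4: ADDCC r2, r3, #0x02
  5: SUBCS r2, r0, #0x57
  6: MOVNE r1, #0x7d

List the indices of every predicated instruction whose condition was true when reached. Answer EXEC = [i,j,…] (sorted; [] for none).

EXEC = [1,2,5,6]

[0] flags=1010 → (cmp)
[1] flags=1010 CS?T → r4=0x4f
[2] flags=1010 VC?T → r1=0x26
[3] flags=0010 → (cmp)
[4] flags=0010 CC?F → skip
[5] flags=0010 CS?T → r2=0x12
[6] flags=0010 NE?T → r1=0x7d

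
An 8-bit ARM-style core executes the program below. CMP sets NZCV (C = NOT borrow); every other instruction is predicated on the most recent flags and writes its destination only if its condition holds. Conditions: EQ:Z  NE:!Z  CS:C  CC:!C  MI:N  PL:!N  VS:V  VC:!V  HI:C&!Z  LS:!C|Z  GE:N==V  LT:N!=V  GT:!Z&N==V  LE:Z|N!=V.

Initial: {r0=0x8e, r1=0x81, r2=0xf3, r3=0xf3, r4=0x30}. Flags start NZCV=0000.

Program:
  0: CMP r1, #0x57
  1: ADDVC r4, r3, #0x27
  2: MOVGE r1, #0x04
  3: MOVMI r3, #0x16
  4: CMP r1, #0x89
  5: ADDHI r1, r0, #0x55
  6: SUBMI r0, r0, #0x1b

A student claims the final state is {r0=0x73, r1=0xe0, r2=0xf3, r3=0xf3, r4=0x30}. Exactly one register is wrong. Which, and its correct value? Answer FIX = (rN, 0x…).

FIX = (r1, 0x81)

0: ✓ CMP  NZCV=0011
1: · ADDVC
2: · MOVGE
3: · MOVMI
4: ✓ CMP  NZCV=1000
5: · ADDHI
6: ✓ SUBMI  r0←0x73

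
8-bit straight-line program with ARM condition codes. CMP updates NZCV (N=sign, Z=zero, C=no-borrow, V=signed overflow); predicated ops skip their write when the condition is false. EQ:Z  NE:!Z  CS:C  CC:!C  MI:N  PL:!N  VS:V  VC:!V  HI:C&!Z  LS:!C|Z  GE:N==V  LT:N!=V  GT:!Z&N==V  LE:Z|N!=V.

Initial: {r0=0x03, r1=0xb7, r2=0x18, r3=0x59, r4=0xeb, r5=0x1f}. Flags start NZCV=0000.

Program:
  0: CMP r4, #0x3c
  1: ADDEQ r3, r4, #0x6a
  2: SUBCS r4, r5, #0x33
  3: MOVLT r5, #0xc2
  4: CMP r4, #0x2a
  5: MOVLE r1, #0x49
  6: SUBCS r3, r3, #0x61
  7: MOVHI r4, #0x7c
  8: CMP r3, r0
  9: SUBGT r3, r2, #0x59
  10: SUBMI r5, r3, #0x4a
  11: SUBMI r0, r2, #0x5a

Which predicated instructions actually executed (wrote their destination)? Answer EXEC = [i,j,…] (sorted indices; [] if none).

0: ✓ CMP  NZCV=1010
1: · ADDEQ
2: ✓ SUBCS  r4←0xec
3: ✓ MOVLT  r5←0xc2
4: ✓ CMP  NZCV=1010
5: ✓ MOVLE  r1←0x49
6: ✓ SUBCS  r3←0xf8
7: ✓ MOVHI  r4←0x7c
8: ✓ CMP  NZCV=1010
9: · SUBGT
10: ✓ SUBMI  r5←0xae
11: ✓ SUBMI  r0←0xbe

EXEC = [2,3,5,6,7,10,11]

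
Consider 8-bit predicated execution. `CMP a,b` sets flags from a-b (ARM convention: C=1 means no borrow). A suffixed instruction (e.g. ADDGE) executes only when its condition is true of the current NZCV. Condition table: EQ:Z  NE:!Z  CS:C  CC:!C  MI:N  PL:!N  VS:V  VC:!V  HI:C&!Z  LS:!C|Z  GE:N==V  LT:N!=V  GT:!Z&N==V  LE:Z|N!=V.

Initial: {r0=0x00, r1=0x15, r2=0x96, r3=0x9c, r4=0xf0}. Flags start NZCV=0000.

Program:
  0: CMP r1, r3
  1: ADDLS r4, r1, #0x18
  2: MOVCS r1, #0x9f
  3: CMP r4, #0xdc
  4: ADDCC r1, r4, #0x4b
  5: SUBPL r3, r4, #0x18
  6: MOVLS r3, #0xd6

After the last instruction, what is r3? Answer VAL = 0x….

[0] flags=0000 → (cmp)
[1] flags=0000 LS?T → r4=0x2d
[2] flags=0000 CS?F → skip
[3] flags=0000 → (cmp)
[4] flags=0000 CC?T → r1=0x78
[5] flags=0000 PL?T → r3=0x15
[6] flags=0000 LS?T → r3=0xd6

VAL = 0xd6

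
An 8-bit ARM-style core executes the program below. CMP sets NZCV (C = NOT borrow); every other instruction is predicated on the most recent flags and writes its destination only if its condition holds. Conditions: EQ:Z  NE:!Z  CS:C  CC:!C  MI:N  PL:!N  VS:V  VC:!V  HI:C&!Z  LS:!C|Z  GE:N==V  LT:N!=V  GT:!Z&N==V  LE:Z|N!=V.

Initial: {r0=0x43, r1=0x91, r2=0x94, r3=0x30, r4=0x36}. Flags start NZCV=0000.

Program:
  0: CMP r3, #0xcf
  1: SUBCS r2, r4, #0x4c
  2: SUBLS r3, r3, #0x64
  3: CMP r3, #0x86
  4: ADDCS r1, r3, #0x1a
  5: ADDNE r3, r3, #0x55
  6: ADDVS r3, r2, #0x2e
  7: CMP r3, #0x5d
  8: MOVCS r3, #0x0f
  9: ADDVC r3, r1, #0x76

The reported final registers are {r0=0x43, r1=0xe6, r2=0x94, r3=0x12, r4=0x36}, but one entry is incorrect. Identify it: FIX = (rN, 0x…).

0: ✓ CMP  NZCV=0000
1: · SUBCS
2: ✓ SUBLS  r3←0xcc
3: ✓ CMP  NZCV=0010
4: ✓ ADDCS  r1←0xe6
5: ✓ ADDNE  r3←0x21
6: · ADDVS
7: ✓ CMP  NZCV=1000
8: · MOVCS
9: ✓ ADDVC  r3←0x5c

FIX = (r3, 0x5c)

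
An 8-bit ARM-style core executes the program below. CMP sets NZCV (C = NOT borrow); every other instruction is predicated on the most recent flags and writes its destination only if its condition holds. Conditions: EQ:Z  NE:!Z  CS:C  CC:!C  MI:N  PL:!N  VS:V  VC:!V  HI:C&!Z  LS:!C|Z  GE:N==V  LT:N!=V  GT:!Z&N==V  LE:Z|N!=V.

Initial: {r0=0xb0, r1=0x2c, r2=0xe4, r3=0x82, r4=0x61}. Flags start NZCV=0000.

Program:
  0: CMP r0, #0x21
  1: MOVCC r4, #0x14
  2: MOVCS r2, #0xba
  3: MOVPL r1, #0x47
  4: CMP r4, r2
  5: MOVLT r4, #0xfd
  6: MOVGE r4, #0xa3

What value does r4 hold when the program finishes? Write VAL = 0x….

[0] flags=1010 → (cmp)
[1] flags=1010 CC?F → skip
[2] flags=1010 CS?T → r2=0xba
[3] flags=1010 PL?F → skip
[4] flags=1001 → (cmp)
[5] flags=1001 LT?F → skip
[6] flags=1001 GE?T → r4=0xa3

VAL = 0xa3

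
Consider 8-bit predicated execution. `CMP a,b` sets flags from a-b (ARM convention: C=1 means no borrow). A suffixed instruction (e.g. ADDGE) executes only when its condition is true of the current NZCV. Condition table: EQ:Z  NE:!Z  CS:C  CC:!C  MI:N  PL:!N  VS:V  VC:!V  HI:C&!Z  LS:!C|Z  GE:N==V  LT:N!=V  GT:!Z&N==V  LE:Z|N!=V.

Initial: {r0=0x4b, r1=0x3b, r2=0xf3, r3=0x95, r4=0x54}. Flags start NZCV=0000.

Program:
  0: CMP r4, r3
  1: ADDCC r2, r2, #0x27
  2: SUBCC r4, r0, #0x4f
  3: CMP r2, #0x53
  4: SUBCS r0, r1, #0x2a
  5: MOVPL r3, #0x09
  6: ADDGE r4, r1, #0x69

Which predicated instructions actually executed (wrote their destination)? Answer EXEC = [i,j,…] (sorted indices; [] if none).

EXEC = [1,2]

0: ✓ CMP  NZCV=1001
1: ✓ ADDCC  r2←0x1a
2: ✓ SUBCC  r4←0xfc
3: ✓ CMP  NZCV=1000
4: · SUBCS
5: · MOVPL
6: · ADDGE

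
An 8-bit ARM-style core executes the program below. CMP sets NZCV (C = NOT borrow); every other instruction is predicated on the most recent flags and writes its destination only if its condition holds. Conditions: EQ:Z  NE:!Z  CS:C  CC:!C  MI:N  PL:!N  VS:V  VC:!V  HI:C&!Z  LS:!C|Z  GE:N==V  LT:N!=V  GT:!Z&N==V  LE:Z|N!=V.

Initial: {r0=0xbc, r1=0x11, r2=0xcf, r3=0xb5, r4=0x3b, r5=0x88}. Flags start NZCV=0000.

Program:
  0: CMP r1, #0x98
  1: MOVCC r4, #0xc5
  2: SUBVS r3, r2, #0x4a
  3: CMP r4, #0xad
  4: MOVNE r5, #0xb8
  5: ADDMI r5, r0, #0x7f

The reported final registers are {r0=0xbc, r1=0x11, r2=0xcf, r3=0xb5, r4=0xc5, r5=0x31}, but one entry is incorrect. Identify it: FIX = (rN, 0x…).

[0] flags=0000 → (cmp)
[1] flags=0000 CC?T → r4=0xc5
[2] flags=0000 VS?F → skip
[3] flags=0010 → (cmp)
[4] flags=0010 NE?T → r5=0xb8
[5] flags=0010 MI?F → skip

FIX = (r5, 0xb8)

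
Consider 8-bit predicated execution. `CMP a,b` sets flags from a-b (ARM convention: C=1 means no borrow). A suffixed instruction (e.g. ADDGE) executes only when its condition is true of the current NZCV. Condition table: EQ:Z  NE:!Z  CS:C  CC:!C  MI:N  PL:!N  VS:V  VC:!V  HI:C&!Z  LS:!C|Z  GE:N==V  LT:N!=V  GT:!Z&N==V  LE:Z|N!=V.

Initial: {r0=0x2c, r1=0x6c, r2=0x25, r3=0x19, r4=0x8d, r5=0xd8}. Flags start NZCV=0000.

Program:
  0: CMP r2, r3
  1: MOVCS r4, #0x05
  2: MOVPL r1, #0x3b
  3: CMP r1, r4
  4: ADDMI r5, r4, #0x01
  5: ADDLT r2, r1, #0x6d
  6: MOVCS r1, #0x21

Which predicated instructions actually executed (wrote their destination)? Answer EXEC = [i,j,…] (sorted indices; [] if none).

EXEC = [1,2,6]

0: ✓ CMP  NZCV=0010
1: ✓ MOVCS  r4←0x05
2: ✓ MOVPL  r1←0x3b
3: ✓ CMP  NZCV=0010
4: · ADDMI
5: · ADDLT
6: ✓ MOVCS  r1←0x21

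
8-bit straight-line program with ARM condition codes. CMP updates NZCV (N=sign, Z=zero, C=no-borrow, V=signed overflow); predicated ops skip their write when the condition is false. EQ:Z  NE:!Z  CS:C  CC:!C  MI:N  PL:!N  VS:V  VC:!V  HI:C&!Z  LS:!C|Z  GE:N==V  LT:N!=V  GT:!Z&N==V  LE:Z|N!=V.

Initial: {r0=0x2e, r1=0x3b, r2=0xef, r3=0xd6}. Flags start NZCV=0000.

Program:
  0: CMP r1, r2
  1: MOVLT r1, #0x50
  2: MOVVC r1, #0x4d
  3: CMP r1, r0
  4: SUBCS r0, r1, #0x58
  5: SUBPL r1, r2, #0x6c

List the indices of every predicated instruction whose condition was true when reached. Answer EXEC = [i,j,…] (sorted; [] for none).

EXEC = [2,4,5]

0: ✓ CMP  NZCV=0000
1: · MOVLT
2: ✓ MOVVC  r1←0x4d
3: ✓ CMP  NZCV=0010
4: ✓ SUBCS  r0←0xf5
5: ✓ SUBPL  r1←0x83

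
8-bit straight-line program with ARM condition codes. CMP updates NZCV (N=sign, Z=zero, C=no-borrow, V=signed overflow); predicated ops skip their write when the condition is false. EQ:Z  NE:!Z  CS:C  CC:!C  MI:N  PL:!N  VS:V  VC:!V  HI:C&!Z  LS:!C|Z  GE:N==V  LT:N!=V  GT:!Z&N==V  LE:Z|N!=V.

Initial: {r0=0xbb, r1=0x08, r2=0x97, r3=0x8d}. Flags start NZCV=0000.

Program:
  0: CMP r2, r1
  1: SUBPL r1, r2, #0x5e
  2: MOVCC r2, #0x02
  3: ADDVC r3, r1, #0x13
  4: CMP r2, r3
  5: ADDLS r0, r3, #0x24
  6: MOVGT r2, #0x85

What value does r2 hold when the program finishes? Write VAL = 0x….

VAL = 0x97

[0] flags=1010 → (cmp)
[1] flags=1010 PL?F → skip
[2] flags=1010 CC?F → skip
[3] flags=1010 VC?T → r3=0x1b
[4] flags=0011 → (cmp)
[5] flags=0011 LS?F → skip
[6] flags=0011 GT?F → skip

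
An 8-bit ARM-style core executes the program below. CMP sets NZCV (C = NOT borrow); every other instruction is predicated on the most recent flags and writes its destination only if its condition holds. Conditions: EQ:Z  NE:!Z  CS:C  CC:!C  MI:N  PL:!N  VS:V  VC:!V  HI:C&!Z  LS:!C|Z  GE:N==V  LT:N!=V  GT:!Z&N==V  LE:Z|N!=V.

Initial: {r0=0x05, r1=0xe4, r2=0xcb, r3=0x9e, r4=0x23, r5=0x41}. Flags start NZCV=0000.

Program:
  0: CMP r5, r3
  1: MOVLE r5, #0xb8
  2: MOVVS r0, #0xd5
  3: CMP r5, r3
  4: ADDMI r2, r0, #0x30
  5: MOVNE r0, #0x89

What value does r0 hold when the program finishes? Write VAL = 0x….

VAL = 0x89

[0] flags=1001 → (cmp)
[1] flags=1001 LE?F → skip
[2] flags=1001 VS?T → r0=0xd5
[3] flags=1001 → (cmp)
[4] flags=1001 MI?T → r2=0x05
[5] flags=1001 NE?T → r0=0x89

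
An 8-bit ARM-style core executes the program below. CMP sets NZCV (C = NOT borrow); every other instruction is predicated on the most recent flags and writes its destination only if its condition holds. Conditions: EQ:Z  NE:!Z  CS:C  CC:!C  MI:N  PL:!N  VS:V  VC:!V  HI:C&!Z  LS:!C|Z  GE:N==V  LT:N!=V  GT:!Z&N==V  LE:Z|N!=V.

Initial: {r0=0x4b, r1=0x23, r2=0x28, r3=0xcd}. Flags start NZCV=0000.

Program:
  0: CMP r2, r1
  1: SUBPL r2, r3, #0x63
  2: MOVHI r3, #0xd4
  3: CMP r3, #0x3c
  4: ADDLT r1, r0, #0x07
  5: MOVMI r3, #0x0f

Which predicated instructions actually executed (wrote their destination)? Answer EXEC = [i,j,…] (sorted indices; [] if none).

EXEC = [1,2,4,5]

[0] flags=0010 → (cmp)
[1] flags=0010 PL?T → r2=0x6a
[2] flags=0010 HI?T → r3=0xd4
[3] flags=1010 → (cmp)
[4] flags=1010 LT?T → r1=0x52
[5] flags=1010 MI?T → r3=0x0f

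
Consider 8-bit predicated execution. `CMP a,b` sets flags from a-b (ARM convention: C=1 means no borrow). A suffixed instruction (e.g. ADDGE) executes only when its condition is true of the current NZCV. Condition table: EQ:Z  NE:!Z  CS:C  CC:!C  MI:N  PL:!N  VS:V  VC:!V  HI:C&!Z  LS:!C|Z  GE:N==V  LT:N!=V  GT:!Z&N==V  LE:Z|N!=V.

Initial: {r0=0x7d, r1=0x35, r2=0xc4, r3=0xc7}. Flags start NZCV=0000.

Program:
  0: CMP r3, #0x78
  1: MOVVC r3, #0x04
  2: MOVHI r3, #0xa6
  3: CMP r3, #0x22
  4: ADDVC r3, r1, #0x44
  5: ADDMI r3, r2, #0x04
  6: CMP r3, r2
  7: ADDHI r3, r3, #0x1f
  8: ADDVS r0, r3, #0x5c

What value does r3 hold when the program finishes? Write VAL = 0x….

0: ✓ CMP  NZCV=0011
1: · MOVVC
2: ✓ MOVHI  r3←0xa6
3: ✓ CMP  NZCV=1010
4: ✓ ADDVC  r3←0x79
5: ✓ ADDMI  r3←0xc8
6: ✓ CMP  NZCV=0010
7: ✓ ADDHI  r3←0xe7
8: · ADDVS

VAL = 0xe7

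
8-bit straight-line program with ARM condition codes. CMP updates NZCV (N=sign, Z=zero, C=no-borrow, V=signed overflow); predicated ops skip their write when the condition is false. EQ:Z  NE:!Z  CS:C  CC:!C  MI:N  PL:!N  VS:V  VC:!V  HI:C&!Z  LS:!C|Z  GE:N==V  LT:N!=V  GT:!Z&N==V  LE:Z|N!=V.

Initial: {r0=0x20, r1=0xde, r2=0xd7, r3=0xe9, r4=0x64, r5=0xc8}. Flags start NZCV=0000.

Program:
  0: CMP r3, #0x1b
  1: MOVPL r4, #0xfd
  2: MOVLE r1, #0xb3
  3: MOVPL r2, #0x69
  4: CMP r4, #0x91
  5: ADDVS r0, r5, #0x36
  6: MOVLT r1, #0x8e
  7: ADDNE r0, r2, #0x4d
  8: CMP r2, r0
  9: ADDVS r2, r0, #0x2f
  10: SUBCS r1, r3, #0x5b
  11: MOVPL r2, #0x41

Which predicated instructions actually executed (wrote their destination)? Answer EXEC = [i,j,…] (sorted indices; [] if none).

EXEC = [2,5,7,10]

0: ✓ CMP  NZCV=1010
1: · MOVPL
2: ✓ MOVLE  r1←0xb3
3: · MOVPL
4: ✓ CMP  NZCV=1001
5: ✓ ADDVS  r0←0xfe
6: · MOVLT
7: ✓ ADDNE  r0←0x24
8: ✓ CMP  NZCV=1010
9: · ADDVS
10: ✓ SUBCS  r1←0x8e
11: · MOVPL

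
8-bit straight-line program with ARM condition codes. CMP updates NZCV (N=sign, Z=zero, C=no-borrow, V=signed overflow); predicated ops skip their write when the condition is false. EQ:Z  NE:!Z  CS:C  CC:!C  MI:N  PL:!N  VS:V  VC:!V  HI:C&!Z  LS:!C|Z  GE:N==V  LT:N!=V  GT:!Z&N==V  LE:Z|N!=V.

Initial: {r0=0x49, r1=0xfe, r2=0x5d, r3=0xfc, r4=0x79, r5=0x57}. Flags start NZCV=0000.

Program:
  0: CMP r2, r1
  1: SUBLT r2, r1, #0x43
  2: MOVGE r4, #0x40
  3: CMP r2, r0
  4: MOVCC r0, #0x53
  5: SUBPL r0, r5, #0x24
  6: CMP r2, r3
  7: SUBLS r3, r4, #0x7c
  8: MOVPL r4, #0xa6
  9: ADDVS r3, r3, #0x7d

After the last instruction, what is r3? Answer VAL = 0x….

VAL = 0xc4

[0] flags=0000 → (cmp)
[1] flags=0000 LT?F → skip
[2] flags=0000 GE?T → r4=0x40
[3] flags=0010 → (cmp)
[4] flags=0010 CC?F → skip
[5] flags=0010 PL?T → r0=0x33
[6] flags=0000 → (cmp)
[7] flags=0000 LS?T → r3=0xc4
[8] flags=0000 PL?T → r4=0xa6
[9] flags=0000 VS?F → skip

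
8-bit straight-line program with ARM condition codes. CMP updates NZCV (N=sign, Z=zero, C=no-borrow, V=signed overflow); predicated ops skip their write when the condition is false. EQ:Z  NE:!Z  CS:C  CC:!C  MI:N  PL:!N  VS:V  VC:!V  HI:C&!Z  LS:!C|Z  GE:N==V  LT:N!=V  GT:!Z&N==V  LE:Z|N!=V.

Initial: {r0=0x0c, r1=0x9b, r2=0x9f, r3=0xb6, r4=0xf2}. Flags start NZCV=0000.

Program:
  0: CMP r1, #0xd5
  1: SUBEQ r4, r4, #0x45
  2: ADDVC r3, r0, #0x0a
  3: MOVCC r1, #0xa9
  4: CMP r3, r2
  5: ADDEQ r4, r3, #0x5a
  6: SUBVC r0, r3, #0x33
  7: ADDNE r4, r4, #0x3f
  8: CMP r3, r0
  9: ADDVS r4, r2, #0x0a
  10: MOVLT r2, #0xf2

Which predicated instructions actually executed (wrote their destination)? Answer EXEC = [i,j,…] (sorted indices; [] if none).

EXEC = [2,3,6,7]

0: ✓ CMP  NZCV=1000
1: · SUBEQ
2: ✓ ADDVC  r3←0x16
3: ✓ MOVCC  r1←0xa9
4: ✓ CMP  NZCV=0000
5: · ADDEQ
6: ✓ SUBVC  r0←0xe3
7: ✓ ADDNE  r4←0x31
8: ✓ CMP  NZCV=0000
9: · ADDVS
10: · MOVLT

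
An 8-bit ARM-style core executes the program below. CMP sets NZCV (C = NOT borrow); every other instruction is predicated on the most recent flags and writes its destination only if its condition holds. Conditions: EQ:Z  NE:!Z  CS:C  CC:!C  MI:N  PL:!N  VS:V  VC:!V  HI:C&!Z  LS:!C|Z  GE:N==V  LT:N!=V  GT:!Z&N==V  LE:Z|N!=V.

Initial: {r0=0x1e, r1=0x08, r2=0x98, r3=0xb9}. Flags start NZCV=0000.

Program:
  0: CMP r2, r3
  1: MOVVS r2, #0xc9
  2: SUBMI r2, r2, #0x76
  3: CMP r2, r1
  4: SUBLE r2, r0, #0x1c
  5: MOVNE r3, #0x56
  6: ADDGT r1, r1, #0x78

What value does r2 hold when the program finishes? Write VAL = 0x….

VAL = 0x22

[0] flags=1000 → (cmp)
[1] flags=1000 VS?F → skip
[2] flags=1000 MI?T → r2=0x22
[3] flags=0010 → (cmp)
[4] flags=0010 LE?F → skip
[5] flags=0010 NE?T → r3=0x56
[6] flags=0010 GT?T → r1=0x80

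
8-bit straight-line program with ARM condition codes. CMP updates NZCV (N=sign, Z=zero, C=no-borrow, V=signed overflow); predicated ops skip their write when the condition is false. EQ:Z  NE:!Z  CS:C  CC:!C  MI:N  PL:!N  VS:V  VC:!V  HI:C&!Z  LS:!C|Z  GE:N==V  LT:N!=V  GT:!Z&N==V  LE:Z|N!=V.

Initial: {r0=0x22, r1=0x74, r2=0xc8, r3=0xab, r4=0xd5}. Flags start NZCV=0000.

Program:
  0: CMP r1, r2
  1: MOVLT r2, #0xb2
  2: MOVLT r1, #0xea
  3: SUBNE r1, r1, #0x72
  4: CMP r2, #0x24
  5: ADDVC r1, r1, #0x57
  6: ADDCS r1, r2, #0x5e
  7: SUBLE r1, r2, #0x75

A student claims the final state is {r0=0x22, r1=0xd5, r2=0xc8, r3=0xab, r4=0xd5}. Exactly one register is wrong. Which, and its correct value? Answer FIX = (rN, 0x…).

0: ✓ CMP  NZCV=1001
1: · MOVLT
2: · MOVLT
3: ✓ SUBNE  r1←0x02
4: ✓ CMP  NZCV=1010
5: ✓ ADDVC  r1←0x59
6: ✓ ADDCS  r1←0x26
7: ✓ SUBLE  r1←0x53

FIX = (r1, 0x53)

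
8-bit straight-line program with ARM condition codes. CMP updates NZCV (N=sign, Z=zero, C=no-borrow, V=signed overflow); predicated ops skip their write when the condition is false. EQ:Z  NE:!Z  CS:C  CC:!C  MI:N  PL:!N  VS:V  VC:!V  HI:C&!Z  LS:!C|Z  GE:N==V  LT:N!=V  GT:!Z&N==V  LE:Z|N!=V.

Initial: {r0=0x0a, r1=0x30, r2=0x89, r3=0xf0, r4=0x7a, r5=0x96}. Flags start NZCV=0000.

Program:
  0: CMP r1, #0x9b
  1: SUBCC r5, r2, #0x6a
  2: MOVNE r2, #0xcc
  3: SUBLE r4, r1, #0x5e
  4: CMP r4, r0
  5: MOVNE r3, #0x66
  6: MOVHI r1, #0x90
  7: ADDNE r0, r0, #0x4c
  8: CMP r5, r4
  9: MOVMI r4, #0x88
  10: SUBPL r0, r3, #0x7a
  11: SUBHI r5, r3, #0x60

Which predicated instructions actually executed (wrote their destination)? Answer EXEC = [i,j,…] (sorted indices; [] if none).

0: ✓ CMP  NZCV=1001
1: ✓ SUBCC  r5←0x1f
2: ✓ MOVNE  r2←0xcc
3: · SUBLE
4: ✓ CMP  NZCV=0010
5: ✓ MOVNE  r3←0x66
6: ✓ MOVHI  r1←0x90
7: ✓ ADDNE  r0←0x56
8: ✓ CMP  NZCV=1000
9: ✓ MOVMI  r4←0x88
10: · SUBPL
11: · SUBHI

EXEC = [1,2,5,6,7,9]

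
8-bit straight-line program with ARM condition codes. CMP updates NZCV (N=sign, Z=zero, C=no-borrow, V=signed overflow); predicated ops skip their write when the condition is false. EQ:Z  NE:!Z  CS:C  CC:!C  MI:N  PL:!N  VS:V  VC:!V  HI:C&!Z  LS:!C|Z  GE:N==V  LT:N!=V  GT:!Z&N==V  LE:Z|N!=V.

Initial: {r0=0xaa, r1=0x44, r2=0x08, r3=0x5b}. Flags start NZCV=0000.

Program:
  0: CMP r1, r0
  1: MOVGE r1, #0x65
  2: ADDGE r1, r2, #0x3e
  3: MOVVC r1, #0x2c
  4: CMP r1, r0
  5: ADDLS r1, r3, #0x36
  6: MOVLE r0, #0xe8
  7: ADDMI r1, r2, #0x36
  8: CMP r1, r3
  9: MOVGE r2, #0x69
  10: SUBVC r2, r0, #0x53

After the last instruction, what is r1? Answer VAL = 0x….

VAL = 0x3e

0: ✓ CMP  NZCV=1001
1: ✓ MOVGE  r1←0x65
2: ✓ ADDGE  r1←0x46
3: · MOVVC
4: ✓ CMP  NZCV=1001
5: ✓ ADDLS  r1←0x91
6: · MOVLE
7: ✓ ADDMI  r1←0x3e
8: ✓ CMP  NZCV=1000
9: · MOVGE
10: ✓ SUBVC  r2←0x57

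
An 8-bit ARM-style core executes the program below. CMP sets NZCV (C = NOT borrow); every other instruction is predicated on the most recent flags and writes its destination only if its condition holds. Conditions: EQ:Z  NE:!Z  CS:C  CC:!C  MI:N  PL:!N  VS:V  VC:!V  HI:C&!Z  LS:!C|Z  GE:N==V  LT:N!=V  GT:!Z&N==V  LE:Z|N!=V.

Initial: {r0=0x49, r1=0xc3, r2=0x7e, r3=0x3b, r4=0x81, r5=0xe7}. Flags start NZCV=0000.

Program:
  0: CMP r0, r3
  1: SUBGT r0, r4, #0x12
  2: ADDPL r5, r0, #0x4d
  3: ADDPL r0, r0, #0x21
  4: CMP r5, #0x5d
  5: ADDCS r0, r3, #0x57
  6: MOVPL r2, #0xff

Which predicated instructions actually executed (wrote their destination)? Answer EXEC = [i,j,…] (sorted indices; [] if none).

EXEC = [1,2,3,5,6]

0: ✓ CMP  NZCV=0010
1: ✓ SUBGT  r0←0x6f
2: ✓ ADDPL  r5←0xbc
3: ✓ ADDPL  r0←0x90
4: ✓ CMP  NZCV=0011
5: ✓ ADDCS  r0←0x92
6: ✓ MOVPL  r2←0xff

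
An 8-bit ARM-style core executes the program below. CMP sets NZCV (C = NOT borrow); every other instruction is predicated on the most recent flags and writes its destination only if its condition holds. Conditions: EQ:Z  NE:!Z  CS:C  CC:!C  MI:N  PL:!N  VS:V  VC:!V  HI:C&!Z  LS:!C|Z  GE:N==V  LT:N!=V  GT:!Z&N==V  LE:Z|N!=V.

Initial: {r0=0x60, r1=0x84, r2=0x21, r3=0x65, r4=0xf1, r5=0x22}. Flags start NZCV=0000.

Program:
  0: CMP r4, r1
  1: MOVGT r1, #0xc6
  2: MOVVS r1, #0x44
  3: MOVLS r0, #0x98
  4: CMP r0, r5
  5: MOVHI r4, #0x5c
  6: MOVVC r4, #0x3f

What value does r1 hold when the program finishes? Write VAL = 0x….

[0] flags=0010 → (cmp)
[1] flags=0010 GT?T → r1=0xc6
[2] flags=0010 VS?F → skip
[3] flags=0010 LS?F → skip
[4] flags=0010 → (cmp)
[5] flags=0010 HI?T → r4=0x5c
[6] flags=0010 VC?T → r4=0x3f

VAL = 0xc6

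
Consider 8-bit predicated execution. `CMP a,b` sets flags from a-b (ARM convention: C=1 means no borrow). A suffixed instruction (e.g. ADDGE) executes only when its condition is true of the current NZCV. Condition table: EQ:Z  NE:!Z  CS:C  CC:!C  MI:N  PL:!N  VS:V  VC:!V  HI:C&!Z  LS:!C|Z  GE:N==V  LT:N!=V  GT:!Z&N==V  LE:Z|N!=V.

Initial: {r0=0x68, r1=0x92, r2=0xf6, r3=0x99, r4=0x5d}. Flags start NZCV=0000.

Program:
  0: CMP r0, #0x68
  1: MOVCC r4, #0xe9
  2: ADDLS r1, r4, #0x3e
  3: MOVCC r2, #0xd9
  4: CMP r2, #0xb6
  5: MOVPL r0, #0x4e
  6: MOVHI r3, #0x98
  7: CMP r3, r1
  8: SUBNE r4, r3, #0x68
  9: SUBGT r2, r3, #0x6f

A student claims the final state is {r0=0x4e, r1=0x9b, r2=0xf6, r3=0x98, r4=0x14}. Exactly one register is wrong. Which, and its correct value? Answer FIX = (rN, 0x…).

0: ✓ CMP  NZCV=0110
1: · MOVCC
2: ✓ ADDLS  r1←0x9b
3: · MOVCC
4: ✓ CMP  NZCV=0010
5: ✓ MOVPL  r0←0x4e
6: ✓ MOVHI  r3←0x98
7: ✓ CMP  NZCV=1000
8: ✓ SUBNE  r4←0x30
9: · SUBGT

FIX = (r4, 0x30)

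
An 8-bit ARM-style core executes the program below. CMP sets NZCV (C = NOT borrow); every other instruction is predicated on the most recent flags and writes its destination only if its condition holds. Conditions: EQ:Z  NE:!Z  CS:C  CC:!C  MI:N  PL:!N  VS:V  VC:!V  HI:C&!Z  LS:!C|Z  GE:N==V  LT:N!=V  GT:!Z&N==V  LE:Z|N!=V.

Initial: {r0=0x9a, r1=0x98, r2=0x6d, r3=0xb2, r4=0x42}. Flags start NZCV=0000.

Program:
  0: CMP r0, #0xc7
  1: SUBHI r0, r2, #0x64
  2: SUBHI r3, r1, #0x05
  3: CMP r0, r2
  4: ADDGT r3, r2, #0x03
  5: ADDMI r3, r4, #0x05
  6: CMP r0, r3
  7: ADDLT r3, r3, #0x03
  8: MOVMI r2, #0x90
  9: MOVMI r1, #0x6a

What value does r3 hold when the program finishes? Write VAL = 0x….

[0] flags=1000 → (cmp)
[1] flags=1000 HI?F → skip
[2] flags=1000 HI?F → skip
[3] flags=0011 → (cmp)
[4] flags=0011 GT?F → skip
[5] flags=0011 MI?F → skip
[6] flags=1000 → (cmp)
[7] flags=1000 LT?T → r3=0xb5
[8] flags=1000 MI?T → r2=0x90
[9] flags=1000 MI?T → r1=0x6a

VAL = 0xb5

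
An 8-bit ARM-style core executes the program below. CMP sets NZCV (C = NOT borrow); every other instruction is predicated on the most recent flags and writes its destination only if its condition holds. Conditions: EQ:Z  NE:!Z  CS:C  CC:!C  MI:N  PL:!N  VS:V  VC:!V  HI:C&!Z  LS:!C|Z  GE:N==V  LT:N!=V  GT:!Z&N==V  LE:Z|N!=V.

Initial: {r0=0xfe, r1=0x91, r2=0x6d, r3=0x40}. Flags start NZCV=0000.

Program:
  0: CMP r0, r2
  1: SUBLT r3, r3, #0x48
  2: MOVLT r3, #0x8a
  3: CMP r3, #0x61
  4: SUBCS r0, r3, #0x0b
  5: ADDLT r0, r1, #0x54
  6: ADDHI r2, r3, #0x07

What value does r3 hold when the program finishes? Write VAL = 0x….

VAL = 0x8a

[0] flags=1010 → (cmp)
[1] flags=1010 LT?T → r3=0xf8
[2] flags=1010 LT?T → r3=0x8a
[3] flags=0011 → (cmp)
[4] flags=0011 CS?T → r0=0x7f
[5] flags=0011 LT?T → r0=0xe5
[6] flags=0011 HI?T → r2=0x91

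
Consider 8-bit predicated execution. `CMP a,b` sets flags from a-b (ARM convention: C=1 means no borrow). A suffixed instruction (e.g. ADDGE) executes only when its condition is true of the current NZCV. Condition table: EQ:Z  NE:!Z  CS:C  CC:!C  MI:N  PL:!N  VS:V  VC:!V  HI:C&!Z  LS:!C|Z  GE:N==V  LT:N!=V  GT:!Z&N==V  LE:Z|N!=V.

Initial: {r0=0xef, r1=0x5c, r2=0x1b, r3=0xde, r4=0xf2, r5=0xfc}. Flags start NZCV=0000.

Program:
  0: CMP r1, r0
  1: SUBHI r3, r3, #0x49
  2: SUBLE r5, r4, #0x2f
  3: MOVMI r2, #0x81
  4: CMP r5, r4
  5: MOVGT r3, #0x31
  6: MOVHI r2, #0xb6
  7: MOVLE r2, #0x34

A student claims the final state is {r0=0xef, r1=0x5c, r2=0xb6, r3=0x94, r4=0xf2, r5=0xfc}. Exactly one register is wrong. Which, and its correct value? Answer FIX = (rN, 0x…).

FIX = (r3, 0x31)

0: ✓ CMP  NZCV=0000
1: · SUBHI
2: · SUBLE
3: · MOVMI
4: ✓ CMP  NZCV=0010
5: ✓ MOVGT  r3←0x31
6: ✓ MOVHI  r2←0xb6
7: · MOVLE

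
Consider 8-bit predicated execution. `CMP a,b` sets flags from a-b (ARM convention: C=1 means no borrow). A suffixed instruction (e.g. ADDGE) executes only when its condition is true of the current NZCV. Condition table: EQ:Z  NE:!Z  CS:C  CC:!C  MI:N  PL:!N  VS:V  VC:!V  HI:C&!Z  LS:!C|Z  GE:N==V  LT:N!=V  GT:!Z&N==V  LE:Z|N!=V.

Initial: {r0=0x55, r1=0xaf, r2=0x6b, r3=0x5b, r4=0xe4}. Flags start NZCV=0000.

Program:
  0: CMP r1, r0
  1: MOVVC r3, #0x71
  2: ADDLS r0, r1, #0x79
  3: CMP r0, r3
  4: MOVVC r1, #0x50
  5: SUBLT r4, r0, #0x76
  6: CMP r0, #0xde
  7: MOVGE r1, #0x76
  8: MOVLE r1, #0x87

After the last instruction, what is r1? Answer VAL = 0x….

0: ✓ CMP  NZCV=0011
1: · MOVVC
2: · ADDLS
3: ✓ CMP  NZCV=1000
4: ✓ MOVVC  r1←0x50
5: ✓ SUBLT  r4←0xdf
6: ✓ CMP  NZCV=0000
7: ✓ MOVGE  r1←0x76
8: · MOVLE

VAL = 0x76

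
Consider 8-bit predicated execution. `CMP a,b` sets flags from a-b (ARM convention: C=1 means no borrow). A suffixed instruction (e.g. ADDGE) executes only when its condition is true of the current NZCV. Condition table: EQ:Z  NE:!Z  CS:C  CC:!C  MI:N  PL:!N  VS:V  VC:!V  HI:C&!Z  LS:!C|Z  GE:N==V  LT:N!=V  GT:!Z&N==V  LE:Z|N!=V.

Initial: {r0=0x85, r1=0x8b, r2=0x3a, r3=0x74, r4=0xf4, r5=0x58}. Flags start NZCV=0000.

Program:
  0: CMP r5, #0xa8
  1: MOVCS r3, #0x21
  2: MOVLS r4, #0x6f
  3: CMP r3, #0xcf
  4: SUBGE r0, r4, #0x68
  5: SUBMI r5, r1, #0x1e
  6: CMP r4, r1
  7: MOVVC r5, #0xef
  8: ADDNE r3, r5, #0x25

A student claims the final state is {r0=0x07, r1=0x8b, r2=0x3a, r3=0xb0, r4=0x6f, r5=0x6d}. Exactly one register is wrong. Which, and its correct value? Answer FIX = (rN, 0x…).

[0] flags=1001 → (cmp)
[1] flags=1001 CS?F → skip
[2] flags=1001 LS?T → r4=0x6f
[3] flags=1001 → (cmp)
[4] flags=1001 GE?T → r0=0x07
[5] flags=1001 MI?T → r5=0x6d
[6] flags=1001 → (cmp)
[7] flags=1001 VC?F → skip
[8] flags=1001 NE?T → r3=0x92

FIX = (r3, 0x92)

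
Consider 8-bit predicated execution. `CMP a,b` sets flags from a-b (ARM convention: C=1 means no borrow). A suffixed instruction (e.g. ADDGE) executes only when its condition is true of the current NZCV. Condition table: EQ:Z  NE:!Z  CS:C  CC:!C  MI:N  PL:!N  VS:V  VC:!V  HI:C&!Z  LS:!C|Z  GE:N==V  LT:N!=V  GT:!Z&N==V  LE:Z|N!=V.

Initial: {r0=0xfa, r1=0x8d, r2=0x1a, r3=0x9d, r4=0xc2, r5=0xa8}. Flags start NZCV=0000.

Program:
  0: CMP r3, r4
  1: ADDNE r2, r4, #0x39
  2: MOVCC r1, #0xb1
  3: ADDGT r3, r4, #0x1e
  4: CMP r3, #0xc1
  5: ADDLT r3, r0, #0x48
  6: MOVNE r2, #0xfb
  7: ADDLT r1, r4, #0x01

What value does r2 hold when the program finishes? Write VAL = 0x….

0: ✓ CMP  NZCV=1000
1: ✓ ADDNE  r2←0xfb
2: ✓ MOVCC  r1←0xb1
3: · ADDGT
4: ✓ CMP  NZCV=1000
5: ✓ ADDLT  r3←0x42
6: ✓ MOVNE  r2←0xfb
7: ✓ ADDLT  r1←0xc3

VAL = 0xfb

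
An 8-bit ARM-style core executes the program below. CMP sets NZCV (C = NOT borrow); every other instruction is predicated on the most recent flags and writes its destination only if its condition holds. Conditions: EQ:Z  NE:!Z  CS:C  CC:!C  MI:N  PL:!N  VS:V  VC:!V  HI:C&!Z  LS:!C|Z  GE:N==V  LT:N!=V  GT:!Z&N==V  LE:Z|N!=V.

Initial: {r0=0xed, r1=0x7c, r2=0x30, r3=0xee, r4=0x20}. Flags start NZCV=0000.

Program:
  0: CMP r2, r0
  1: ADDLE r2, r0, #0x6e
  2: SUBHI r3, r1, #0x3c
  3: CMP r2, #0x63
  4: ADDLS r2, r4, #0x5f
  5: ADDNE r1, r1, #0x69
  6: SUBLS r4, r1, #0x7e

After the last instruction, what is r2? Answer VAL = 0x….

0: ✓ CMP  NZCV=0000
1: · ADDLE
2: · SUBHI
3: ✓ CMP  NZCV=1000
4: ✓ ADDLS  r2←0x7f
5: ✓ ADDNE  r1←0xe5
6: ✓ SUBLS  r4←0x67

VAL = 0x7f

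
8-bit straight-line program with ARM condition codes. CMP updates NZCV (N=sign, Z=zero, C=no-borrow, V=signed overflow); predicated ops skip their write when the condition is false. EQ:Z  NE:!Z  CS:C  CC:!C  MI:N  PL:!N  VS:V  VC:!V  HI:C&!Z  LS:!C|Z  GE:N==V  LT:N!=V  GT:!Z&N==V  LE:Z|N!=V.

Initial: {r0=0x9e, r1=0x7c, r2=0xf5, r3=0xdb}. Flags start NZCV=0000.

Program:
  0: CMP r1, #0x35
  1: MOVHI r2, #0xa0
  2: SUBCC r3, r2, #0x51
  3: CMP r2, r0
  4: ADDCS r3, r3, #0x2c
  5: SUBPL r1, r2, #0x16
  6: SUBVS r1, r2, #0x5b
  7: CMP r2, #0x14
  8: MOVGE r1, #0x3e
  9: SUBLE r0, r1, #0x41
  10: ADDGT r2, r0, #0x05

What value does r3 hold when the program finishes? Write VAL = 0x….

VAL = 0x07

0: ✓ CMP  NZCV=0010
1: ✓ MOVHI  r2←0xa0
2: · SUBCC
3: ✓ CMP  NZCV=0010
4: ✓ ADDCS  r3←0x07
5: ✓ SUBPL  r1←0x8a
6: · SUBVS
7: ✓ CMP  NZCV=1010
8: · MOVGE
9: ✓ SUBLE  r0←0x49
10: · ADDGT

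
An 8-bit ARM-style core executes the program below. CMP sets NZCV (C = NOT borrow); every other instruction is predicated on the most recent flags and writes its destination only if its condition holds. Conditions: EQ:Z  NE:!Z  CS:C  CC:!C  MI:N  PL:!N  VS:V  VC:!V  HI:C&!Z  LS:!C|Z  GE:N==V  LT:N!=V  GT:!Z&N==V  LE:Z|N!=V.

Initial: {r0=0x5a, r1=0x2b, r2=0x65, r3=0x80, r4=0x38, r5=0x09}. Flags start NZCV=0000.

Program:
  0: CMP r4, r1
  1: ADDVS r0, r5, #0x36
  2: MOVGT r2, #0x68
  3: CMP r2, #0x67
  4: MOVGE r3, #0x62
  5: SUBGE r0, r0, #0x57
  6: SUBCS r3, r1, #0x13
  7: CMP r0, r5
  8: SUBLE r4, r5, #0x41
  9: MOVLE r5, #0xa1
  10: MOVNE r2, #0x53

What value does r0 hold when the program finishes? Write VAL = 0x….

[0] flags=0010 → (cmp)
[1] flags=0010 VS?F → skip
[2] flags=0010 GT?T → r2=0x68
[3] flags=0010 → (cmp)
[4] flags=0010 GE?T → r3=0x62
[5] flags=0010 GE?T → r0=0x03
[6] flags=0010 CS?T → r3=0x18
[7] flags=1000 → (cmp)
[8] flags=1000 LE?T → r4=0xc8
[9] flags=1000 LE?T → r5=0xa1
[10] flags=1000 NE?T → r2=0x53

VAL = 0x03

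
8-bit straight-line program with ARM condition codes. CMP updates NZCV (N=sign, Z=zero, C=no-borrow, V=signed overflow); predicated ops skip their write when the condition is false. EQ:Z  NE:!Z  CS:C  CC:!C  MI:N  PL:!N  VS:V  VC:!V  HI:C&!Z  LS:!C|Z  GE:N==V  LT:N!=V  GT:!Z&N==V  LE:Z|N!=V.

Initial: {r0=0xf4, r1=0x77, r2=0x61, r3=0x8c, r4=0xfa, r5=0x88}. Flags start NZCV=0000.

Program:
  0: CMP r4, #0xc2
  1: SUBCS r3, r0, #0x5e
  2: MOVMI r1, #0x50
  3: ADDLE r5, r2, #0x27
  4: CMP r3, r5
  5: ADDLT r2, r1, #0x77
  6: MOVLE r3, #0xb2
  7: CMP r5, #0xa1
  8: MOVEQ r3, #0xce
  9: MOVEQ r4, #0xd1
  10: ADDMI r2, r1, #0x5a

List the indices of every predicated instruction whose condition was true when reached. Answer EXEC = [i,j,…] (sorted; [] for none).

EXEC = [1,10]

[0] flags=0010 → (cmp)
[1] flags=0010 CS?T → r3=0x96
[2] flags=0010 MI?F → skip
[3] flags=0010 LE?F → skip
[4] flags=0010 → (cmp)
[5] flags=0010 LT?F → skip
[6] flags=0010 LE?F → skip
[7] flags=1000 → (cmp)
[8] flags=1000 EQ?F → skip
[9] flags=1000 EQ?F → skip
[10] flags=1000 MI?T → r2=0xd1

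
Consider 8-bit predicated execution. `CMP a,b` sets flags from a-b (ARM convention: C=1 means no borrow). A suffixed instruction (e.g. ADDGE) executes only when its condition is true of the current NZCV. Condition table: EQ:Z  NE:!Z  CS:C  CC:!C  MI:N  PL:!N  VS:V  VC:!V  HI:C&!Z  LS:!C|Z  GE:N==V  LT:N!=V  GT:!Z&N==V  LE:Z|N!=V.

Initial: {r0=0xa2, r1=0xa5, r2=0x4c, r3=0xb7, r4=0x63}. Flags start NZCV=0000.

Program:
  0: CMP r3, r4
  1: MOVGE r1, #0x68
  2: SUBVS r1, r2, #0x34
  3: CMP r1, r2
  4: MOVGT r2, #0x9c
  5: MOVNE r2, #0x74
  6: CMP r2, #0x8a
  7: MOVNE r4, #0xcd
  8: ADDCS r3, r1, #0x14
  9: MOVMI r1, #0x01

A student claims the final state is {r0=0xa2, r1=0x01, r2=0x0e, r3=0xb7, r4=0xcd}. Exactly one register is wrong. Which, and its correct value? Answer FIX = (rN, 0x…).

FIX = (r2, 0x74)

0: ✓ CMP  NZCV=0011
1: · MOVGE
2: ✓ SUBVS  r1←0x18
3: ✓ CMP  NZCV=1000
4: · MOVGT
5: ✓ MOVNE  r2←0x74
6: ✓ CMP  NZCV=1001
7: ✓ MOVNE  r4←0xcd
8: · ADDCS
9: ✓ MOVMI  r1←0x01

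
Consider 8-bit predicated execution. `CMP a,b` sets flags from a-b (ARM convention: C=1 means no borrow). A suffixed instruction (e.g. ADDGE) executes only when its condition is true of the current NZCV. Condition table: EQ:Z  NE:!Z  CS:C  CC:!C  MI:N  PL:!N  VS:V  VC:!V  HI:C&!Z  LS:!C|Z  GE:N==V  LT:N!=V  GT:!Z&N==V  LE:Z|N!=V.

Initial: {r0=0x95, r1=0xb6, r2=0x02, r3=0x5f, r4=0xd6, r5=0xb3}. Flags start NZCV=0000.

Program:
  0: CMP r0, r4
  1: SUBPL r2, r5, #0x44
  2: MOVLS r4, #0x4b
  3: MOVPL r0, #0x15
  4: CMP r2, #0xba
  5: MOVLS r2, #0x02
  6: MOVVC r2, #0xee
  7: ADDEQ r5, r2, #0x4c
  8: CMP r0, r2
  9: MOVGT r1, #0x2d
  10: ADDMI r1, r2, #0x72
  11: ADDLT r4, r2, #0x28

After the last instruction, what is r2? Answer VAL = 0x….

VAL = 0xee

0: ✓ CMP  NZCV=1000
1: · SUBPL
2: ✓ MOVLS  r4←0x4b
3: · MOVPL
4: ✓ CMP  NZCV=0000
5: ✓ MOVLS  r2←0x02
6: ✓ MOVVC  r2←0xee
7: · ADDEQ
8: ✓ CMP  NZCV=1000
9: · MOVGT
10: ✓ ADDMI  r1←0x60
11: ✓ ADDLT  r4←0x16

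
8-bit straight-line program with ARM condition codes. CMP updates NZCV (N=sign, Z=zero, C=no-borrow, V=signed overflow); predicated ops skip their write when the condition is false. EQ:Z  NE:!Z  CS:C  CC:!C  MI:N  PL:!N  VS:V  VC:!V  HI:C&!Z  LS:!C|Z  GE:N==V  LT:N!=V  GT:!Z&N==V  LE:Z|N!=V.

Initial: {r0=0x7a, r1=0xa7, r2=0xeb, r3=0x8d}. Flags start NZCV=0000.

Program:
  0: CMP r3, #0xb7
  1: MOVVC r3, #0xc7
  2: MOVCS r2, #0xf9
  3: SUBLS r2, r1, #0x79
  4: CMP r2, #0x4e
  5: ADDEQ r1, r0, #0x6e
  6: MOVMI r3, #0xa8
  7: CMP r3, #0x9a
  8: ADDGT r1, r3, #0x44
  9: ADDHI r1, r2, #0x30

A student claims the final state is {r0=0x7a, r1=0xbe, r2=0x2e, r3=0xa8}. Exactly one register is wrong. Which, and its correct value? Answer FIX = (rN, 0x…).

[0] flags=1000 → (cmp)
[1] flags=1000 VC?T → r3=0xc7
[2] flags=1000 CS?F → skip
[3] flags=1000 LS?T → r2=0x2e
[4] flags=1000 → (cmp)
[5] flags=1000 EQ?F → skip
[6] flags=1000 MI?T → r3=0xa8
[7] flags=0010 → (cmp)
[8] flags=0010 GT?T → r1=0xec
[9] flags=0010 HI?T → r1=0x5e

FIX = (r1, 0x5e)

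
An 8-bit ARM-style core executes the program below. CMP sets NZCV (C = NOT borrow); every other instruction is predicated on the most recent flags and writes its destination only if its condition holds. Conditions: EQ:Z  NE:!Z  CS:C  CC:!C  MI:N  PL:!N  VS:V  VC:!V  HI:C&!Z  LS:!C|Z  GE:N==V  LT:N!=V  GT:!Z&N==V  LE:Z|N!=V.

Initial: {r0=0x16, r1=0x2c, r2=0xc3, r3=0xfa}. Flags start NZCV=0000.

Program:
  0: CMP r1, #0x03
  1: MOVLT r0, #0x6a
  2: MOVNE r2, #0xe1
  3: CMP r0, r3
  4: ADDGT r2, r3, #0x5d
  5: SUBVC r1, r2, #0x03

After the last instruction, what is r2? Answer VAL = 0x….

0: ✓ CMP  NZCV=0010
1: · MOVLT
2: ✓ MOVNE  r2←0xe1
3: ✓ CMP  NZCV=0000
4: ✓ ADDGT  r2←0x57
5: ✓ SUBVC  r1←0x54

VAL = 0x57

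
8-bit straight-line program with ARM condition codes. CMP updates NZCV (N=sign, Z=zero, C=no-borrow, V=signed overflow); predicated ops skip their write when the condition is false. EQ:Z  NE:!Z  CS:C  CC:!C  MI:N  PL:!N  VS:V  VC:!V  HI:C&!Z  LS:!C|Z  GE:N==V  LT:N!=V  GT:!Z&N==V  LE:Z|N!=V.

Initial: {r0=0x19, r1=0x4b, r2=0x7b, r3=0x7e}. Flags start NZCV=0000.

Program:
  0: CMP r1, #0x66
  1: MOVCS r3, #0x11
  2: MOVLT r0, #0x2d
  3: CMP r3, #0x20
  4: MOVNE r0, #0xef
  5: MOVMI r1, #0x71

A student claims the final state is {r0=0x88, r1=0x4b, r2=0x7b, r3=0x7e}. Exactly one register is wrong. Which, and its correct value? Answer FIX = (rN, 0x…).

0: ✓ CMP  NZCV=1000
1: · MOVCS
2: ✓ MOVLT  r0←0x2d
3: ✓ CMP  NZCV=0010
4: ✓ MOVNE  r0←0xef
5: · MOVMI

FIX = (r0, 0xef)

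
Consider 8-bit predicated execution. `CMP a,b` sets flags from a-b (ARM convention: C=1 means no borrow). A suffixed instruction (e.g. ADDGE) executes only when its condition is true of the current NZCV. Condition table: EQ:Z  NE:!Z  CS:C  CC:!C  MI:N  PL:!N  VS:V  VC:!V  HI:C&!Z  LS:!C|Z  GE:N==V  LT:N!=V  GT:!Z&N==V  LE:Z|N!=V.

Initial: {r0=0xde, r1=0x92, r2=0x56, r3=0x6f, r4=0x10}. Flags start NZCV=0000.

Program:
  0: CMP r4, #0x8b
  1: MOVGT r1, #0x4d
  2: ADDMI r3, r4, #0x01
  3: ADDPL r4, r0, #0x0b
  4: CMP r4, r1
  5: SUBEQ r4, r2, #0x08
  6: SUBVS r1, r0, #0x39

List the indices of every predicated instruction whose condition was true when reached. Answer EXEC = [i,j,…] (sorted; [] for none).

EXEC = [1,2]

[0] flags=1001 → (cmp)
[1] flags=1001 GT?T → r1=0x4d
[2] flags=1001 MI?T → r3=0x11
[3] flags=1001 PL?F → skip
[4] flags=1000 → (cmp)
[5] flags=1000 EQ?F → skip
[6] flags=1000 VS?F → skip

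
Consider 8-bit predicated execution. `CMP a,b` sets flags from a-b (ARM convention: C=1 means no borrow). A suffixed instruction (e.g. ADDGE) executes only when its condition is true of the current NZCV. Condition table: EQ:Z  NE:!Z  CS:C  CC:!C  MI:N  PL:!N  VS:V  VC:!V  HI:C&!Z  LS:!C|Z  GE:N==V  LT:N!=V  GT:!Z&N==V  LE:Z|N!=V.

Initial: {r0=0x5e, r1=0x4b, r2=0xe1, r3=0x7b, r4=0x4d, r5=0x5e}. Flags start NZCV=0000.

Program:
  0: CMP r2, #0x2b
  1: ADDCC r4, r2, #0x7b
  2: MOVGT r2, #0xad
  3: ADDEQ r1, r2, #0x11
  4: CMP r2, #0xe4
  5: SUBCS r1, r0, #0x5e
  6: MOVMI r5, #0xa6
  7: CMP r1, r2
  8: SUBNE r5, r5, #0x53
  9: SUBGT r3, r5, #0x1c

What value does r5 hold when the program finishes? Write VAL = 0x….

VAL = 0x53

[0] flags=1010 → (cmp)
[1] flags=1010 CC?F → skip
[2] flags=1010 GT?F → skip
[3] flags=1010 EQ?F → skip
[4] flags=1000 → (cmp)
[5] flags=1000 CS?F → skip
[6] flags=1000 MI?T → r5=0xa6
[7] flags=0000 → (cmp)
[8] flags=0000 NE?T → r5=0x53
[9] flags=0000 GT?T → r3=0x37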